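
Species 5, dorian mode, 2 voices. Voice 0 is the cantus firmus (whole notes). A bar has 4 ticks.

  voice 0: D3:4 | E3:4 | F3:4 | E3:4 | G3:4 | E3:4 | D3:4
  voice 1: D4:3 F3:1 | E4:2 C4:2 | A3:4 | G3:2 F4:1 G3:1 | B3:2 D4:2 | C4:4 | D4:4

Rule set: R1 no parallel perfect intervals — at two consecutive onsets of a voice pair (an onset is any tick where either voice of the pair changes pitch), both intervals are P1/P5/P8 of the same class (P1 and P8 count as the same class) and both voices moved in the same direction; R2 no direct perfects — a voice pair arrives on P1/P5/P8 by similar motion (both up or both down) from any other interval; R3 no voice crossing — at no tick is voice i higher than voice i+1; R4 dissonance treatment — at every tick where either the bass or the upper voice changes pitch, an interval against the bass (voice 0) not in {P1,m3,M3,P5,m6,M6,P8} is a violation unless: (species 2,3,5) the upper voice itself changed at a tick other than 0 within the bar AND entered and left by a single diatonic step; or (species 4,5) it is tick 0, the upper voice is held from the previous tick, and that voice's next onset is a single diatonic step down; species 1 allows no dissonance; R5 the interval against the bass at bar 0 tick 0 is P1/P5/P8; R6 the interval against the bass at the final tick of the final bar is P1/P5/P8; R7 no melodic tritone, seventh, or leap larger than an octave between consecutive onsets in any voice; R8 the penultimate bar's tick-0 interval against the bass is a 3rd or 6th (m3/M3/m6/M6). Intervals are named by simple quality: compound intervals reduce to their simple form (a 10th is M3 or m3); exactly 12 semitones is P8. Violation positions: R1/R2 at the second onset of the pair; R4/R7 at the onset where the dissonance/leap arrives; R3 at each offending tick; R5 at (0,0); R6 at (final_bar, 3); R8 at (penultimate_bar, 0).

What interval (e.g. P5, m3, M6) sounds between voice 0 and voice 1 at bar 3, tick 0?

voice 0=E3 voice 1=G3 -> m3

m3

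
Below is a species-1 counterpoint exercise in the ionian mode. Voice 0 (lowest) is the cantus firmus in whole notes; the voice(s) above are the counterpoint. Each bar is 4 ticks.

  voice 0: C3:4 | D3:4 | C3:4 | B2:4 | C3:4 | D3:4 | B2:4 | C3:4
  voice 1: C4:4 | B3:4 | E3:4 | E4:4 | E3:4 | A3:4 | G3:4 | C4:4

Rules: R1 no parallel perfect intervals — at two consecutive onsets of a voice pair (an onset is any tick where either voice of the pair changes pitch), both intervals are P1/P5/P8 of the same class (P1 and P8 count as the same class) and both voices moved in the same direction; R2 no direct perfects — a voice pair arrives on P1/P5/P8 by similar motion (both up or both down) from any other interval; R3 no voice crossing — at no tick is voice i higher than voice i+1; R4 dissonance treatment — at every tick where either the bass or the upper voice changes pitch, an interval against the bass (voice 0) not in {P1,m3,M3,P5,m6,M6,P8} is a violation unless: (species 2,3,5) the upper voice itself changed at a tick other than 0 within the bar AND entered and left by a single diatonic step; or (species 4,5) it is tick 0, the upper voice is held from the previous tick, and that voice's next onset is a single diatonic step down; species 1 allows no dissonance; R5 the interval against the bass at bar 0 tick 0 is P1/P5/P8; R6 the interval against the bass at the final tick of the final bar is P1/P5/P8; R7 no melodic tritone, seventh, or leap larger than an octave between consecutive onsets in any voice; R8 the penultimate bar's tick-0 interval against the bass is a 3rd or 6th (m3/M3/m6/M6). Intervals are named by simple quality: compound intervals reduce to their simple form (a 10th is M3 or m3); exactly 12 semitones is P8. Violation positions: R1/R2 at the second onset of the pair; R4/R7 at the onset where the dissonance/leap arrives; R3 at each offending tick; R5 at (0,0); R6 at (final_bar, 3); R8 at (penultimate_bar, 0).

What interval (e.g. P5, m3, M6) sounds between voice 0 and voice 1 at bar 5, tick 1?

voice 0=D3 voice 1=A3 -> P5

P5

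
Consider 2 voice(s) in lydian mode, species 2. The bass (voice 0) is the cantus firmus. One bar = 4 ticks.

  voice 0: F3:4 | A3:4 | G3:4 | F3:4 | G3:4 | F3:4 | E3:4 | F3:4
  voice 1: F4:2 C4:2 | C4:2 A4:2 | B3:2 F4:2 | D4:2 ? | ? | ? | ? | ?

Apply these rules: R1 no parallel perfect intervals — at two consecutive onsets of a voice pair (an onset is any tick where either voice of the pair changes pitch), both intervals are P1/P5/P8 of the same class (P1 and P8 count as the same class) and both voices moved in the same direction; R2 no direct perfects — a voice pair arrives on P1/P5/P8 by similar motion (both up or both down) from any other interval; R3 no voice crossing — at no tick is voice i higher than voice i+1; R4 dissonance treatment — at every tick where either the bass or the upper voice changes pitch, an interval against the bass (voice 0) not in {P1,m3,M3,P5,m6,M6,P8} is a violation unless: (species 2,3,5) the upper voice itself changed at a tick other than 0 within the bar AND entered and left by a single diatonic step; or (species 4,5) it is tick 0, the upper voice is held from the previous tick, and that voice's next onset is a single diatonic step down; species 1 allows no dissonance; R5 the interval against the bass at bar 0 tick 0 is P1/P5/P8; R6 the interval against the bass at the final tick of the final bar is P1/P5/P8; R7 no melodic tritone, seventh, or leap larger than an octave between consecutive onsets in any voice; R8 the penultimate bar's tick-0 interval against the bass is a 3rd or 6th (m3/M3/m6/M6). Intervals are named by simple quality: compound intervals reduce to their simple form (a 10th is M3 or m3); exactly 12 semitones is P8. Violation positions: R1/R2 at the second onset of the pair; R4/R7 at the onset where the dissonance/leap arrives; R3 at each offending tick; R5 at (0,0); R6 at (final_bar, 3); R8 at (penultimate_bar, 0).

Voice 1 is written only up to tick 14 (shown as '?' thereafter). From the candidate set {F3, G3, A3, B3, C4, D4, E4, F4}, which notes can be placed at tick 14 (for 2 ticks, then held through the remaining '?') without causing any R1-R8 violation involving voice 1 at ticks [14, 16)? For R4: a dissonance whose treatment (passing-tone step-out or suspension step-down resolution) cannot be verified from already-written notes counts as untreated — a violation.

{A3, C4, D4, F3, F4}

F3: legal
G3: violates R4
A3: legal
B3: violates R4
C4: legal
D4: legal
E4: violates R4
F4: legal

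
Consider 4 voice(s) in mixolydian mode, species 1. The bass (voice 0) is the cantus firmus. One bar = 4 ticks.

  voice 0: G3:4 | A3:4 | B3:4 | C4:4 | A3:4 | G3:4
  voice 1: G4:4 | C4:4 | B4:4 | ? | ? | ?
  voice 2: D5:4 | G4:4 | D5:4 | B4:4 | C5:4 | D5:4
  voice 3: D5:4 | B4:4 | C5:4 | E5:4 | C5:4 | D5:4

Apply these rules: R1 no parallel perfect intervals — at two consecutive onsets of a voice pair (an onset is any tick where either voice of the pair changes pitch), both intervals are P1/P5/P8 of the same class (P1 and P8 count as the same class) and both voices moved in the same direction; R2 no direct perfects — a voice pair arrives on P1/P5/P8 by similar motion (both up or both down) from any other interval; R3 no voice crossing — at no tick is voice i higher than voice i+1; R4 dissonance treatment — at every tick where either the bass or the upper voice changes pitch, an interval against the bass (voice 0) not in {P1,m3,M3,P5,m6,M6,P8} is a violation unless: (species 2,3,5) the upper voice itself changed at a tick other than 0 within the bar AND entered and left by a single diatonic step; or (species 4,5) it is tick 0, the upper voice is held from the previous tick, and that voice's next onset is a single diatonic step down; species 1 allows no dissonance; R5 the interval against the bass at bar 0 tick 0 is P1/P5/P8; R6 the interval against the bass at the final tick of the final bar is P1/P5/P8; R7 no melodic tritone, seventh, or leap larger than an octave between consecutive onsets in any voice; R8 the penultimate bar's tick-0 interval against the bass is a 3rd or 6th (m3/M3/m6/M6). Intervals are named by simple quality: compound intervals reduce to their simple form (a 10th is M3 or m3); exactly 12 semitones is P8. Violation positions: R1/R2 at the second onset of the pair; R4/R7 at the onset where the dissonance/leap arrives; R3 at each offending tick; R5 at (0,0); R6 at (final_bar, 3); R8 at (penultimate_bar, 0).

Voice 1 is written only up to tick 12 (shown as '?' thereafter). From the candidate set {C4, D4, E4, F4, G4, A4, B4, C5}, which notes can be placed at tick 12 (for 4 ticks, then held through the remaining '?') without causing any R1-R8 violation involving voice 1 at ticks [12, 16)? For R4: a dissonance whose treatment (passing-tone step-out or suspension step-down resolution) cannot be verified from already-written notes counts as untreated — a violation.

{A4, G4}

C4: violates R7
D4: violates R4
E4: violates R2
F4: violates R4,R7
G4: legal
A4: legal
B4: violates R4
C5: violates R1,R3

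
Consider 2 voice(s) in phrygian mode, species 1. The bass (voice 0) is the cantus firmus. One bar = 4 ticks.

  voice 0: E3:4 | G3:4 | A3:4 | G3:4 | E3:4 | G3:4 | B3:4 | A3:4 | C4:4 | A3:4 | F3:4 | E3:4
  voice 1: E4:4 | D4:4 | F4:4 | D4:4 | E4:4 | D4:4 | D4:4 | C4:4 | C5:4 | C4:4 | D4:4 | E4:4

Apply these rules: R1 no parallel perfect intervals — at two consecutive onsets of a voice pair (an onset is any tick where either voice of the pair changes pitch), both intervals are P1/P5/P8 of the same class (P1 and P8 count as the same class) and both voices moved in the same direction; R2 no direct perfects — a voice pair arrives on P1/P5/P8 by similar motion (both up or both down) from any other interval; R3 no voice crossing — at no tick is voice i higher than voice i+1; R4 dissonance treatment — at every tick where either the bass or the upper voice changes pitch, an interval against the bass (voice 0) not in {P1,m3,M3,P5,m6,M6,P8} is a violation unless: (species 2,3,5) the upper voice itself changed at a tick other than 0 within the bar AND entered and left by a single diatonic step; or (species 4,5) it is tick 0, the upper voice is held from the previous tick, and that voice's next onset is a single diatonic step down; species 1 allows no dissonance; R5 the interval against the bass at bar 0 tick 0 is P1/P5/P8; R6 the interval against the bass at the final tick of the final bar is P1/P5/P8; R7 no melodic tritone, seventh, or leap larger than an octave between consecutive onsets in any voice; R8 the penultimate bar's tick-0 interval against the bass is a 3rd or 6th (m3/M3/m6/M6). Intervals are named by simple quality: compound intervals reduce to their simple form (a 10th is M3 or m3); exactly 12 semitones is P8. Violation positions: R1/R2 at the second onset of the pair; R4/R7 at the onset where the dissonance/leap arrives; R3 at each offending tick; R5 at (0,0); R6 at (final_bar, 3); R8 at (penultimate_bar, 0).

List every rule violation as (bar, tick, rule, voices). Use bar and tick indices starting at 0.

(3, 0, R2, (0, 1))
(8, 0, R2, (0, 1))

bar 0: v0=E3 v1=E4 downbeat P8
bar 1: v0=G3 v1=D4 downbeat P5
bar 2: v0=A3 v1=F4 downbeat m6
bar 3: v0=G3 v1=D4 downbeat P5
bar 4: v0=E3 v1=E4 downbeat P8
bar 5: v0=G3 v1=D4 downbeat P5
bar 6: v0=B3 v1=D4 downbeat m3
bar 7: v0=A3 v1=C4 downbeat m3
bar 8: v0=C4 v1=C5 downbeat P8
bar 9: v0=A3 v1=C4 downbeat m3
bar 10: v0=F3 v1=D4 downbeat M6
bar 11: v0=E3 v1=E4 downbeat P8
  -> R2 @ bar 3 tick 0 v(0, 1): A3/F4 m6 -> G3/D4 P5 similar
  -> R2 @ bar 8 tick 0 v(0, 1): A3/C4 m3 -> C4/C5 P8 similar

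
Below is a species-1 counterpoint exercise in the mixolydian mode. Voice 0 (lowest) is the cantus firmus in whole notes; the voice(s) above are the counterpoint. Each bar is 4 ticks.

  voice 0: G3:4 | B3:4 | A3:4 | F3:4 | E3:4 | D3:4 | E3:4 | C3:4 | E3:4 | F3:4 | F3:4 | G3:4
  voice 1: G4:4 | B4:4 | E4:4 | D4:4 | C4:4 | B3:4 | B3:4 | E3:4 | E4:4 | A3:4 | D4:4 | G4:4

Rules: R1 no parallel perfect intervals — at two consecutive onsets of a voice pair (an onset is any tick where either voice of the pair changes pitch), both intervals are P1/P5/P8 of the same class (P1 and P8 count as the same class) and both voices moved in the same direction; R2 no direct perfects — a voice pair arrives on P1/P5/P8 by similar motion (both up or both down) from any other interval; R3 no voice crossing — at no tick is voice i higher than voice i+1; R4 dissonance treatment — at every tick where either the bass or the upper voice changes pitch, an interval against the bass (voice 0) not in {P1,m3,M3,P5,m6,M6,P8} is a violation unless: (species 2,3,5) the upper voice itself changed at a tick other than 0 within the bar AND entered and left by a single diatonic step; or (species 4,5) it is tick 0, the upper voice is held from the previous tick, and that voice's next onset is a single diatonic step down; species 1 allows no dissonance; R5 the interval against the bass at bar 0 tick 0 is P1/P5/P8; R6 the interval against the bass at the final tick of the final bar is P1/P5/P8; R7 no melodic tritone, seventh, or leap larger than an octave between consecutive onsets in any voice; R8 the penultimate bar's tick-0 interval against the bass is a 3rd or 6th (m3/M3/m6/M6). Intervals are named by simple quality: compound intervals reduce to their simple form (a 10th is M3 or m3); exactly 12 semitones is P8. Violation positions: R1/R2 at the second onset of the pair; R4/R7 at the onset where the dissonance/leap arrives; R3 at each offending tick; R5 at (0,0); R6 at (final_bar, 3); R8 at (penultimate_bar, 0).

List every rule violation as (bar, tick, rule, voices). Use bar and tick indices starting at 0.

(1, 0, R1, (0, 1))
(2, 0, R2, (0, 1))
(8, 0, R2, (0, 1))
(11, 0, R2, (0, 1))

bar 0: v0=G3 v1=G4 downbeat P8
bar 1: v0=B3 v1=B4 downbeat P8
bar 2: v0=A3 v1=E4 downbeat P5
bar 3: v0=F3 v1=D4 downbeat M6
bar 4: v0=E3 v1=C4 downbeat m6
bar 5: v0=D3 v1=B3 downbeat M6
bar 6: v0=E3 v1=B3 downbeat P5
bar 7: v0=C3 v1=E3 downbeat M3
bar 8: v0=E3 v1=E4 downbeat P8
bar 9: v0=F3 v1=A3 downbeat M3
bar 10: v0=F3 v1=D4 downbeat M6
bar 11: v0=G3 v1=G4 downbeat P8
  -> R1 @ bar 1 tick 0 v(0, 1): G3/G4 P8 -> B3/B4 P8 similar
  -> R2 @ bar 2 tick 0 v(0, 1): B3/B4 P8 -> A3/E4 P5 similar
  -> R2 @ bar 8 tick 0 v(0, 1): C3/E3 M3 -> E3/E4 P8 similar
  -> R2 @ bar 11 tick 0 v(0, 1): F3/D4 M6 -> G3/G4 P8 similar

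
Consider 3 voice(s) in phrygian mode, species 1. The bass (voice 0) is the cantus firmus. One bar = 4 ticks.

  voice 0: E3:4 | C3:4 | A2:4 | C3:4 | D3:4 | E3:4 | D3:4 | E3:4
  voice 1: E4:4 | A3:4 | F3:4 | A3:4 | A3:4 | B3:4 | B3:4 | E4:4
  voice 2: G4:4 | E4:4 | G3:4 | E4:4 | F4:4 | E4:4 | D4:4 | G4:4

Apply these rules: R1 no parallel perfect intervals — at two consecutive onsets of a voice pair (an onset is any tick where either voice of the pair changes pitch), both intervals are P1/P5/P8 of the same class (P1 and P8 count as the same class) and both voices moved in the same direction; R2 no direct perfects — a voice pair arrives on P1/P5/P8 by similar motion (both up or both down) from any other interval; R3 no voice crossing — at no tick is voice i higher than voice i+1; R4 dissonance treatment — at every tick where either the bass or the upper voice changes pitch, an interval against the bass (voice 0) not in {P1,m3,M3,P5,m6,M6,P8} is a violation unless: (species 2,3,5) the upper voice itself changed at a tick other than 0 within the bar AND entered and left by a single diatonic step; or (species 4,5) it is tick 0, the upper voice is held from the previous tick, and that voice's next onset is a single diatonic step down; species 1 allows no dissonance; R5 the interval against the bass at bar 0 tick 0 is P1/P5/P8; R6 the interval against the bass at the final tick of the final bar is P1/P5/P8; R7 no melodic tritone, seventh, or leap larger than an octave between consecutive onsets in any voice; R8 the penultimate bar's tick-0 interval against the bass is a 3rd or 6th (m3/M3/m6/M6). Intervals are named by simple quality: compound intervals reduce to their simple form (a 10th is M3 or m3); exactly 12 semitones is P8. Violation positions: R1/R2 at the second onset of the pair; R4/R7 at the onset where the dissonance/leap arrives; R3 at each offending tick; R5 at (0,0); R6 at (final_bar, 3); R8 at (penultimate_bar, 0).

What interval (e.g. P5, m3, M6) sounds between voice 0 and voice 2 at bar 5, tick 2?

voice 0=E3 voice 2=E4 -> P8

P8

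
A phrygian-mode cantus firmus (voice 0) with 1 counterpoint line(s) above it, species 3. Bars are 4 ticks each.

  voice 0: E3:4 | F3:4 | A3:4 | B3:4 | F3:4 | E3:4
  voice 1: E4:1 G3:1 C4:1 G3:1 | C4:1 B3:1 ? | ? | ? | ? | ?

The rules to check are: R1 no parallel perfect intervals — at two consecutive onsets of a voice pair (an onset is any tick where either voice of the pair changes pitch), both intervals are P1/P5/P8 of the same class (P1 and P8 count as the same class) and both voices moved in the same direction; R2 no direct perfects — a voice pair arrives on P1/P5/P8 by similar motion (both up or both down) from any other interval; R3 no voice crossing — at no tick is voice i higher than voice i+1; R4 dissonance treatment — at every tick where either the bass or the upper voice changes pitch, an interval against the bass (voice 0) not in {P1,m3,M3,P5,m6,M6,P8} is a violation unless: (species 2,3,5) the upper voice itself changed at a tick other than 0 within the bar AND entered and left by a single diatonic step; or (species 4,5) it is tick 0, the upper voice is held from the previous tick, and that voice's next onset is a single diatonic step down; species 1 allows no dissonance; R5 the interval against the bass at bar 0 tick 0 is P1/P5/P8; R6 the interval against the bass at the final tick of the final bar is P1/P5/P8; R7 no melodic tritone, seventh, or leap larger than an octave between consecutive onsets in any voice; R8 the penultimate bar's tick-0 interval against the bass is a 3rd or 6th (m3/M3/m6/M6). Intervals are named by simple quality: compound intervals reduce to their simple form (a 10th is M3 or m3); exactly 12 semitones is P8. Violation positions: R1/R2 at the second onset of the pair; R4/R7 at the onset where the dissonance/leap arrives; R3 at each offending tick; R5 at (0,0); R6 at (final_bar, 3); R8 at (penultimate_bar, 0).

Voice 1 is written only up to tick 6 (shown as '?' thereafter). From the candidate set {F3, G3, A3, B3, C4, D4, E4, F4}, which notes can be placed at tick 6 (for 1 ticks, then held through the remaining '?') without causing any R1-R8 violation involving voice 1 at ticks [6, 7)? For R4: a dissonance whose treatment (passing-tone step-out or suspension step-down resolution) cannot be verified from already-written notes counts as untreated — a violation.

{A3, B3, C4, D4}

F3: violates R7
G3: violates R4
A3: legal
B3: legal
C4: legal
D4: legal
E4: violates R4
F4: violates R7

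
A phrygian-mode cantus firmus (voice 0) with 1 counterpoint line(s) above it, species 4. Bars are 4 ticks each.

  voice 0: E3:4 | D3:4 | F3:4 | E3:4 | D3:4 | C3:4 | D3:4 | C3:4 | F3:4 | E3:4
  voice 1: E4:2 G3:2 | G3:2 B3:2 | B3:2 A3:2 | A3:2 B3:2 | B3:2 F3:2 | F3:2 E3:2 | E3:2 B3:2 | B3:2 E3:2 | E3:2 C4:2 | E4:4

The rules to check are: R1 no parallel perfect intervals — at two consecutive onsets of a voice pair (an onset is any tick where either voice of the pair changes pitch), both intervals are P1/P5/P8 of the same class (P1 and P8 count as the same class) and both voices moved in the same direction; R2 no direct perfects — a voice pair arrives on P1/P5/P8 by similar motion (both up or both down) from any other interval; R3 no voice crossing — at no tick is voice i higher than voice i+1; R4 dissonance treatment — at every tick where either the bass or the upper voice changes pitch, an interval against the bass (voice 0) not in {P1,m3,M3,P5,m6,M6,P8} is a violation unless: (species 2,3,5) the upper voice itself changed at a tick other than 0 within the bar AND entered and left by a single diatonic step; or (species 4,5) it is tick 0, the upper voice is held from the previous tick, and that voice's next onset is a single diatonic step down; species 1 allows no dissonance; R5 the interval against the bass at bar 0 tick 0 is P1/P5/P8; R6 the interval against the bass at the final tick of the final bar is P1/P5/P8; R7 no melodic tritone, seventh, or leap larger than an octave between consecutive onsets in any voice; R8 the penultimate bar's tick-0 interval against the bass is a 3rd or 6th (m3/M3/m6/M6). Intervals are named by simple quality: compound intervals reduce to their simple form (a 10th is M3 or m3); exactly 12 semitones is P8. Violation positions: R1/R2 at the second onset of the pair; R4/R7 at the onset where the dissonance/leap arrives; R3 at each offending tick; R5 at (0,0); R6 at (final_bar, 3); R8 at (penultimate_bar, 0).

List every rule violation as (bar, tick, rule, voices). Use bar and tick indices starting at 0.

bar 0: v0=E3 v1=E4 downbeat P8
bar 1: v0=D3 v1=G3 downbeat P4
bar 2: v0=F3 v1=B3 downbeat TT
bar 3: v0=E3 v1=A3 downbeat P4
bar 4: v0=D3 v1=B3 downbeat M6
bar 5: v0=C3 v1=F3 downbeat P4
bar 6: v0=D3 v1=E3 downbeat M2
bar 7: v0=C3 v1=B3 downbeat M7
bar 8: v0=F3 v1=E3 downbeat m2
bar 9: v0=E3 v1=E4 downbeat P8
  -> R4 @ bar 1 tick 0 v(0, 1): D3/G3 P4 untreated
  -> R4 @ bar 3 tick 0 v(0, 1): E3/A3 P4 untreated
  -> R7 @ bar 4 tick 2 v(1,): B3->F3 leap 6st
  -> R4 @ bar 6 tick 0 v(0, 1): D3/E3 M2 untreated
  -> R4 @ bar 7 tick 0 v(0, 1): C3/B3 M7 untreated
  -> R3 @ bar 8 tick 0 v(0, 1): F3 above E3
  -> R4 @ bar 8 tick 0 v(0, 1): F3/E3 m2 untreated
  -> R8 @ bar 8 tick 0 v(0, 1): penult m2 not 3rd/6th
  -> R3 @ bar 8 tick 1 v(0, 1): F3 above E3

(1, 0, R4, (0, 1))
(3, 0, R4, (0, 1))
(4, 2, R7, (1,))
(6, 0, R4, (0, 1))
(7, 0, R4, (0, 1))
(8, 0, R3, (0, 1))
(8, 0, R4, (0, 1))
(8, 0, R8, (0, 1))
(8, 1, R3, (0, 1))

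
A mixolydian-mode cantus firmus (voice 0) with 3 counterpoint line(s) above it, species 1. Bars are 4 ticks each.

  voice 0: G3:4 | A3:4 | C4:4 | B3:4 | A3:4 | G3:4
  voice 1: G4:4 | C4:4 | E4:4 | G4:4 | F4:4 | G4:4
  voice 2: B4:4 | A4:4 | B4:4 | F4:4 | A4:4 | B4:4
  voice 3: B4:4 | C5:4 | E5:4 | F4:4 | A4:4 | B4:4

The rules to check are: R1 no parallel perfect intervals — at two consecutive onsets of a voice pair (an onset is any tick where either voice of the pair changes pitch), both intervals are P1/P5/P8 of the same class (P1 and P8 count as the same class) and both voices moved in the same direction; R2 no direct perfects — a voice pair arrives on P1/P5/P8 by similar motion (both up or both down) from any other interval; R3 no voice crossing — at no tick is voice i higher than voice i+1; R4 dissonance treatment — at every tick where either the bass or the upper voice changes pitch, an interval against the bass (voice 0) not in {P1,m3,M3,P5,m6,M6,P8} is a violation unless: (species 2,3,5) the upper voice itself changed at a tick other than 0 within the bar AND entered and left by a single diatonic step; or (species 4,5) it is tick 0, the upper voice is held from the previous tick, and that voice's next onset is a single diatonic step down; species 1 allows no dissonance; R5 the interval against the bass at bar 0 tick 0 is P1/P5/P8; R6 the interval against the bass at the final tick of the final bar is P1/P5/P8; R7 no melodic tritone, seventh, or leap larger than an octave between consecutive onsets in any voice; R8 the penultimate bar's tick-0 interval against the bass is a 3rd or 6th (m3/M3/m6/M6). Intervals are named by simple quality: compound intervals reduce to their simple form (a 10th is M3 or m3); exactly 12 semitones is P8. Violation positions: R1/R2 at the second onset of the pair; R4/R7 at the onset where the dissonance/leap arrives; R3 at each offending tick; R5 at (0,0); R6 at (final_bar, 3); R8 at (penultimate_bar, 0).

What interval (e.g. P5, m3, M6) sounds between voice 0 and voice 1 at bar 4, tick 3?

voice 0=A3 voice 1=F4 -> m6

m6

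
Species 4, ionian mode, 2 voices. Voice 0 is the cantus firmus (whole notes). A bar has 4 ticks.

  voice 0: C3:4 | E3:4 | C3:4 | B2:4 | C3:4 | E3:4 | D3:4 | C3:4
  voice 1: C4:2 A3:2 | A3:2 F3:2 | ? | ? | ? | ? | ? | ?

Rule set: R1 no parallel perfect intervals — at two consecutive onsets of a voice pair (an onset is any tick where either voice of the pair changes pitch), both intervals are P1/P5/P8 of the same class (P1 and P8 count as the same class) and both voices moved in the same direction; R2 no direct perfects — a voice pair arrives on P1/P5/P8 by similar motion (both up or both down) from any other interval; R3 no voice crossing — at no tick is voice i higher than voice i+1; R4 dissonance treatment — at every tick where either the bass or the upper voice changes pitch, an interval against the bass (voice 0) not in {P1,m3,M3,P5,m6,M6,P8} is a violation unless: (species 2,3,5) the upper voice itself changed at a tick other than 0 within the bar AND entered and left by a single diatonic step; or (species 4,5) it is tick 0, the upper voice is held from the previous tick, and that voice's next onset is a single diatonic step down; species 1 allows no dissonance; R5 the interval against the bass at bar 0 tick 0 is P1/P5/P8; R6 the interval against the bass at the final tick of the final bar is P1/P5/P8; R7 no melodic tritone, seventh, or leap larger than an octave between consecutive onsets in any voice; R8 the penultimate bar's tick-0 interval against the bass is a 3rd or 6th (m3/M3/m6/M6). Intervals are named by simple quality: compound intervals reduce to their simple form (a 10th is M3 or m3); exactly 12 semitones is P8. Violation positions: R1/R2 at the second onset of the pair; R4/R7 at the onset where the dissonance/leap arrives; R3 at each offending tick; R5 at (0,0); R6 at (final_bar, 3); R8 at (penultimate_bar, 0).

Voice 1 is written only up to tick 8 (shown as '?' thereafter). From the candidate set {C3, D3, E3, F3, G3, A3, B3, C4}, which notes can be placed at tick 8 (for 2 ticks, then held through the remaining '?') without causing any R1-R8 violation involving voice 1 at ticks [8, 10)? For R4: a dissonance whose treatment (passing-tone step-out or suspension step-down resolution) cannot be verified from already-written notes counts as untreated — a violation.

{A3, C4, E3, G3}

C3: violates R2
D3: violates R4
E3: legal
F3: violates R4
G3: legal
A3: legal
B3: violates R4,R7
C4: legal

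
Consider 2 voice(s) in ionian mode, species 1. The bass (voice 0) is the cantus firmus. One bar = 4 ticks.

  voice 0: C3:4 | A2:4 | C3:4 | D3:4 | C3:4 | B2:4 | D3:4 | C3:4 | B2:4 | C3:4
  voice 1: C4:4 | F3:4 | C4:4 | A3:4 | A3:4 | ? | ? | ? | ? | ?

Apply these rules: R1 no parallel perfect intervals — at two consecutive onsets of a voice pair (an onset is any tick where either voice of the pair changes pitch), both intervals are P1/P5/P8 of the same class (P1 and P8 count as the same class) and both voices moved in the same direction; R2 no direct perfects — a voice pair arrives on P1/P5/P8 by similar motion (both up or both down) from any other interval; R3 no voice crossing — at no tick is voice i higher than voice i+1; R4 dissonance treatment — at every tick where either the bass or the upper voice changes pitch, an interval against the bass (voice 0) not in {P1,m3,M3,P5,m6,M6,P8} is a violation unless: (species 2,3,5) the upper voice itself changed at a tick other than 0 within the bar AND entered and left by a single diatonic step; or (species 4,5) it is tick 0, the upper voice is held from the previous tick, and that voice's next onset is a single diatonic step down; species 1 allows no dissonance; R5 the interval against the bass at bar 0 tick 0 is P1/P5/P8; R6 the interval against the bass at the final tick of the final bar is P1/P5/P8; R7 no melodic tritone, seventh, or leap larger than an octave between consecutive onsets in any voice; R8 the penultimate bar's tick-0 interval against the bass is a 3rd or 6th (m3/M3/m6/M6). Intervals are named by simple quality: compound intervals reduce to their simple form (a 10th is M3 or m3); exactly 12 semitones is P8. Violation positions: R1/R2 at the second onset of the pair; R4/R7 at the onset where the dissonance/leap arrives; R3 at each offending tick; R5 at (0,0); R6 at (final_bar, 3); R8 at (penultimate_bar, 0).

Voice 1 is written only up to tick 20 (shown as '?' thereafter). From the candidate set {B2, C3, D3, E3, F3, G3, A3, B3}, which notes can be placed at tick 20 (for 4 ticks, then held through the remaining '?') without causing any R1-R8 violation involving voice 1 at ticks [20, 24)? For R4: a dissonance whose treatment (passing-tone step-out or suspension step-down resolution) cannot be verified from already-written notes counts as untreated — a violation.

{B3, D3, G3}

B2: violates R2,R7
C3: violates R4
D3: legal
E3: violates R4
F3: violates R4
G3: legal
A3: violates R4
B3: legal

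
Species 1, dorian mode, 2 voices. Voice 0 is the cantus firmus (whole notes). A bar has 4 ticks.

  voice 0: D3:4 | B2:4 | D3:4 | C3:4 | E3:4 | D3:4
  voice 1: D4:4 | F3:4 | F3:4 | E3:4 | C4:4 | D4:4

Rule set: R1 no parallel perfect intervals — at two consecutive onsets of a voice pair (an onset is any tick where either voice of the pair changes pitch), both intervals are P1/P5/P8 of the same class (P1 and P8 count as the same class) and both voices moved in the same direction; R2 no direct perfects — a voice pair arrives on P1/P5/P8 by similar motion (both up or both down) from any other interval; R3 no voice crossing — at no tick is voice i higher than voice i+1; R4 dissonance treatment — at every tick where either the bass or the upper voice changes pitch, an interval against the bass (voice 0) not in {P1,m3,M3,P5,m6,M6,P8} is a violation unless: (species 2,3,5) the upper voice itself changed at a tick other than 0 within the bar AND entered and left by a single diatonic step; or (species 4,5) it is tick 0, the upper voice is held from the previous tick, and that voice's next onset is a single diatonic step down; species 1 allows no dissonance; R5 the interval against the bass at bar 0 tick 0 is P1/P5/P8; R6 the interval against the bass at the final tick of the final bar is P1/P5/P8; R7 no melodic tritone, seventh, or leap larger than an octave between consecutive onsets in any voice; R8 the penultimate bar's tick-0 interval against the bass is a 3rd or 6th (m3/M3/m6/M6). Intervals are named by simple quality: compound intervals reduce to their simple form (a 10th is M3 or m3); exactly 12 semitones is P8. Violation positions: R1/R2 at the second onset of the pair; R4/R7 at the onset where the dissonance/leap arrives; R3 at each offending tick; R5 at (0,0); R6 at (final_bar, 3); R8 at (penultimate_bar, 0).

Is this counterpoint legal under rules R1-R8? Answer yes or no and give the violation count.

bar 0: v0=D3 v1=D4 (P8)
bar 1: v0=B2 v1=F3 (TT)
bar 2: v0=D3 v1=F3 (m3)
bar 3: v0=C3 v1=E3 (M3)
bar 4: v0=E3 v1=C4 (m6)
bar 5: v0=D3 v1=D4 (P8)
  R4 @ bar1.0: B2/F3 TT untreated

No (1 violations)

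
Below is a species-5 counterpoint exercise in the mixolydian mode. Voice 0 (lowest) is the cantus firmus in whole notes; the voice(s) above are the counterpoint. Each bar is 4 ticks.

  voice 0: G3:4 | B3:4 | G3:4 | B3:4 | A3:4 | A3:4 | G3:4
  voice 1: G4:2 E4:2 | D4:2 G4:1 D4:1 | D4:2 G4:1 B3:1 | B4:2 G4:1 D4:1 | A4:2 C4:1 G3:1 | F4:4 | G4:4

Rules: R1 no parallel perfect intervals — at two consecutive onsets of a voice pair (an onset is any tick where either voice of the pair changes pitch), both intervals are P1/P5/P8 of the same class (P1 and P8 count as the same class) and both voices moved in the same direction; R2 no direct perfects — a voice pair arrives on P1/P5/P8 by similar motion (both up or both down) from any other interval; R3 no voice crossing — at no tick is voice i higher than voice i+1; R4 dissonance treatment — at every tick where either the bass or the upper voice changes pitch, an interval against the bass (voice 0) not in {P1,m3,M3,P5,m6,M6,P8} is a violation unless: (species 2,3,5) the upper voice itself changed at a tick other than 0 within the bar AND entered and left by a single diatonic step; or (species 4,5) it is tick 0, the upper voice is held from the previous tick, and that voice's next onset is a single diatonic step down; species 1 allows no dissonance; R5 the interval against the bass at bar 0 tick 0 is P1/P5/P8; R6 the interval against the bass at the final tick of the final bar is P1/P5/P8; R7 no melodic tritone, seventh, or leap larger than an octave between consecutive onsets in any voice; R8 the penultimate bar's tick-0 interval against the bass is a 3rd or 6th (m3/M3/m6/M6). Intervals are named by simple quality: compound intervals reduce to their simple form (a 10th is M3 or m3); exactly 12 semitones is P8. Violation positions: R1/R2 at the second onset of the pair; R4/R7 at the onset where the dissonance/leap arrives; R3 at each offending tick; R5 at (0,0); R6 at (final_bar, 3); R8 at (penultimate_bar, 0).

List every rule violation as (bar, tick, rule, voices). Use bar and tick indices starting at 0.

bar 0: v0=G3 v1=G4 downbeat P8
bar 1: v0=B3 v1=D4 downbeat m3
bar 2: v0=G3 v1=D4 downbeat P5
bar 3: v0=B3 v1=B4 downbeat P8
bar 4: v0=A3 v1=A4 downbeat P8
bar 5: v0=A3 v1=F4 downbeat m6
bar 6: v0=G3 v1=G4 downbeat P8
  -> R2 @ bar 3 tick 0 v(0, 1): G3/B3 M3 -> B3/B4 P8 similar
  -> R3 @ bar 4 tick 3 v(0, 1): A3 above G3
  -> R4 @ bar 4 tick 3 v(0, 1): A3/G3 M2 untreated
  -> R7 @ bar 5 tick 0 v(1,): G3->F4 leap 10st

(3, 0, R2, (0, 1))
(4, 3, R3, (0, 1))
(4, 3, R4, (0, 1))
(5, 0, R7, (1,))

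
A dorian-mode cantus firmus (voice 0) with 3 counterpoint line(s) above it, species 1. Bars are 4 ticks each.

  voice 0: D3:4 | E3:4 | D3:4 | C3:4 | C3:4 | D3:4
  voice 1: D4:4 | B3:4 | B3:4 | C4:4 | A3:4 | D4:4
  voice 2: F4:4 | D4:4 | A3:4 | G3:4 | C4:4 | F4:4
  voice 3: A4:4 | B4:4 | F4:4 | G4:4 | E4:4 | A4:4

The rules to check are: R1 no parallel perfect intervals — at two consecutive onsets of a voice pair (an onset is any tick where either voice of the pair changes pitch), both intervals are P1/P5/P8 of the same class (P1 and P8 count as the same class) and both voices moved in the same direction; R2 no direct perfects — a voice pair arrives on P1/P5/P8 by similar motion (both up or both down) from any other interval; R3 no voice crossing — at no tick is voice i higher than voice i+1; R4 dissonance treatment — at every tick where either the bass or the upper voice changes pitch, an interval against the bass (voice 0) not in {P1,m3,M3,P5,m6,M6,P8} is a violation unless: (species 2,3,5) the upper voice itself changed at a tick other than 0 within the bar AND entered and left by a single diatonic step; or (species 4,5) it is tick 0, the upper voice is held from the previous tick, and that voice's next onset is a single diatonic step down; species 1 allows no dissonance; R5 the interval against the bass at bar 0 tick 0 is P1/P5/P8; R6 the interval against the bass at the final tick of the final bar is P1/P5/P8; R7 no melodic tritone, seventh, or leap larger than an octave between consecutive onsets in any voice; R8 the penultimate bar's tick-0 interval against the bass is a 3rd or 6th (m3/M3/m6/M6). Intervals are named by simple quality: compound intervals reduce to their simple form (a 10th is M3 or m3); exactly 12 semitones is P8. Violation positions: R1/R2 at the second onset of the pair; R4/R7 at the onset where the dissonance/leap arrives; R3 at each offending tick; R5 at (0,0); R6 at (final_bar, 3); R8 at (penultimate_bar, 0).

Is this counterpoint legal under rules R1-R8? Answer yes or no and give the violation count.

No (21 violations)

bar 0: v0=D3 v1=D4 v2=F4 v3=A4 (P5)
bar 1: v0=E3 v1=B3 v2=D4 v3=B4 (P5)
bar 2: v0=D3 v1=B3 v2=A3 v3=F4 (m3)
bar 3: v0=C3 v1=C4 v2=G3 v3=G4 (P5)
bar 4: v0=C3 v1=A3 v2=C4 v3=E4 (M3)
bar 5: v0=D3 v1=D4 v2=F4 v3=A4 (P5)
  R5 @ bar0.0: opens on m3
  R1 @ bar1.0: D3/A4 P5 -> E3/B4 P5 similar
  R4 @ bar1.0: E3/D4 m7 untreated
  R2 @ bar2.0: E3/D4 m7 -> D3/A3 P5 similar
  R3 @ bar2.0: B3 above A3
  R7 @ bar2.0: B4->F4 leap 6st
  R3 @ bar2.1: B3 above A3
  R3 @ bar2.2: B3 above A3
  R3 @ bar2.3: B3 above A3
  R1 @ bar3.0: D3/A3 P5 -> C3/G3 P5 similar
  R2 @ bar3.0: B3/F4 TT -> C4/G4 P5 similar
  R3 @ bar3.0: C4 above G3
  R3 @ bar3.1: C4 above G3
  R3 @ bar3.2: C4 above G3
  R3 @ bar3.3: C4 above G3
  R1 @ bar4.0: C4/G4 P5 -> A3/E4 P5 similar
  R8 @ bar4.0: penult P8 not 3rd/6th
  R1 @ bar5.0: A3/E4 P5 -> D4/A4 P5 similar
  R2 @ bar5.0: C3/A3 M6 -> D3/D4 P8 similar
  R2 @ bar5.0: C3/E4 M3 -> D3/A4 P5 similar
  R6 @ bar5.3: closes on m3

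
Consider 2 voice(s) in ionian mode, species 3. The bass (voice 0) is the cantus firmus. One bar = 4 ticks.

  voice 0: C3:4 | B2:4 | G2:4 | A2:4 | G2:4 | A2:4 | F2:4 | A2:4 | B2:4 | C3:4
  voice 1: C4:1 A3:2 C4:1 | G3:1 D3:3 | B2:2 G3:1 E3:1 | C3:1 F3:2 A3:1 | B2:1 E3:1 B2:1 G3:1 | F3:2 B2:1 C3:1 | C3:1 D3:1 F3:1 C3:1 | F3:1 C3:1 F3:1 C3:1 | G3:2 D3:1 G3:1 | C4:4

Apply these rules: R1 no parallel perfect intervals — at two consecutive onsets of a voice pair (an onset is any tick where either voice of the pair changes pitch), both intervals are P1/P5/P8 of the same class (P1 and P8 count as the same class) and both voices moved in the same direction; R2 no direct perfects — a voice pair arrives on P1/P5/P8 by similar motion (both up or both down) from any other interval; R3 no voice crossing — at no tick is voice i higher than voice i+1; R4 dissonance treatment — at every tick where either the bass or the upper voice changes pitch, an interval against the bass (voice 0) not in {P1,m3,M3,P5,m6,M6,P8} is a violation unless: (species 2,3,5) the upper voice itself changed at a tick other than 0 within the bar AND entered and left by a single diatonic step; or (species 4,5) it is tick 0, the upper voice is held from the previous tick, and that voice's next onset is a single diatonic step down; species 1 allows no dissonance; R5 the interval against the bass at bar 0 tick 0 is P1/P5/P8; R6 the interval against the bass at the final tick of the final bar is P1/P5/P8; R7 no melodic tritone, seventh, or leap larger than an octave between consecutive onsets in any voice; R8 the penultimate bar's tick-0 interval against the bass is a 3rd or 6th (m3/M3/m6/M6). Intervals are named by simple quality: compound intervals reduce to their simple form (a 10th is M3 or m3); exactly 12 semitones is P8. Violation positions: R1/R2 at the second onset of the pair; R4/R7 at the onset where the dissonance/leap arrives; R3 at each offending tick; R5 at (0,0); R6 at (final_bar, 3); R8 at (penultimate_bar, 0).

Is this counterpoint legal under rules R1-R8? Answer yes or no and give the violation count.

bar 0: v0=C3 v1=C4 (P8)
bar 1: v0=B2 v1=G3 (m6)
bar 2: v0=G2 v1=B2 (M3)
bar 3: v0=A2 v1=C3 (m3)
bar 4: v0=G2 v1=B2 (M3)
bar 5: v0=A2 v1=F3 (m6)
bar 6: v0=F2 v1=C3 (P5)
bar 7: v0=A2 v1=F3 (m6)
bar 8: v0=B2 v1=G3 (m6)
bar 9: v0=C3 v1=C4 (P8)
  R7 @ bar4.0: A3->B2 leap 10st
  R4 @ bar5.2: A2/B2 M2 untreated
  R7 @ bar5.2: F3->B2 leap 6st
  R2 @ bar9.0: B2/G3 m6 -> C3/C4 P8 similar

No (4 violations)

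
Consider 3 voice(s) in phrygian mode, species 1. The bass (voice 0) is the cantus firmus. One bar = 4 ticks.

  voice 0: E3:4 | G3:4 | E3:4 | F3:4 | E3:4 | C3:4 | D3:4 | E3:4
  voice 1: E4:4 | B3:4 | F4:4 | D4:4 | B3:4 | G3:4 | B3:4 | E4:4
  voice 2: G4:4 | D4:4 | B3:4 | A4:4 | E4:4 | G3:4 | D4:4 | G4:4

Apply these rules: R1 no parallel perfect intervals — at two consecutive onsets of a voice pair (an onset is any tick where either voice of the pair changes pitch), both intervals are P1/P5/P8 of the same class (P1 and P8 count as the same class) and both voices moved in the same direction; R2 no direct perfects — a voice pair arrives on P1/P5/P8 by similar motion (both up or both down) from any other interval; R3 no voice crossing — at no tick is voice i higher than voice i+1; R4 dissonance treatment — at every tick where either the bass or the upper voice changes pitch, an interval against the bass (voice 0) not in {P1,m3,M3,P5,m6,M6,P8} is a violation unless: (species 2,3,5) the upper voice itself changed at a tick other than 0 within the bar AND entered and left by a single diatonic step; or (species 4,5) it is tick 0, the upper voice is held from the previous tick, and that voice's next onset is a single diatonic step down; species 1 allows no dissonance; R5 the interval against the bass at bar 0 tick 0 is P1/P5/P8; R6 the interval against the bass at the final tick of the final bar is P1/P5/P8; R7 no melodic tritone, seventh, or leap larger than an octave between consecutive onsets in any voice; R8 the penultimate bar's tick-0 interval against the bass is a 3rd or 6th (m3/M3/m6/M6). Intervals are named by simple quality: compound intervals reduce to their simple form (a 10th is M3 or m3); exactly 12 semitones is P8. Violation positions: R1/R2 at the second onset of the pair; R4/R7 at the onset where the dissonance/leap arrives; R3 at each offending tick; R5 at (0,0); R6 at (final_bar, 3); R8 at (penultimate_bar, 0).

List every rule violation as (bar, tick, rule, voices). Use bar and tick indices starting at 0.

bar 0: v0=E3 v1=E4 v2=G4 downbeat m3
bar 1: v0=G3 v1=B3 v2=D4 downbeat P5
bar 2: v0=E3 v1=F4 v2=B3 downbeat P5
bar 3: v0=F3 v1=D4 v2=A4 downbeat M3
bar 4: v0=E3 v1=B3 v2=E4 downbeat P8
bar 5: v0=C3 v1=G3 v2=G3 downbeat P5
bar 6: v0=D3 v1=B3 v2=D4 downbeat P8
bar 7: v0=E3 v1=E4 v2=G4 downbeat m3
  -> R5 @ bar 0 tick 0 v(0, 2): opens on m3
  -> R1 @ bar 2 tick 0 v(0, 2): G3/D4 P5 -> E3/B3 P5 similar
  -> R3 @ bar 2 tick 0 v(1, 2): F4 above B3
  -> R4 @ bar 2 tick 0 v(0, 1): E3/F4 m2 untreated
  -> R7 @ bar 2 tick 0 v(1,): B3->F4 leap 6st
  -> R3 @ bar 2 tick 1 v(1, 2): F4 above B3
  -> R3 @ bar 2 tick 2 v(1, 2): F4 above B3
  -> R3 @ bar 2 tick 3 v(1, 2): F4 above B3
  -> R7 @ bar 3 tick 0 v(2,): B3->A4 leap 10st
  -> R2 @ bar 4 tick 0 v(0, 1): F3/D4 M6 -> E3/B3 P5 similar
  -> R2 @ bar 4 tick 0 v(0, 2): F3/A4 M3 -> E3/E4 P8 similar
  -> R1 @ bar 5 tick 0 v(0, 1): E3/B3 P5 -> C3/G3 P5 similar
  -> R2 @ bar 5 tick 0 v(0, 2): E3/E4 P8 -> C3/G3 P5 similar
  -> R2 @ bar 5 tick 0 v(1, 2): B3/E4 P4 -> G3/G3 P1 similar
  -> R2 @ bar 6 tick 0 v(0, 2): C3/G3 P5 -> D3/D4 P8 similar
  -> R8 @ bar 6 tick 0 v(0, 2): penult P8 not 3rd/6th
  -> R2 @ bar 7 tick 0 v(0, 1): D3/B3 M6 -> E3/E4 P8 similar
  -> R6 @ bar 7 tick 3 v(0, 2): closes on m3

(0, 0, R5, (0, 2))
(2, 0, R1, (0, 2))
(2, 0, R3, (1, 2))
(2, 0, R4, (0, 1))
(2, 0, R7, (1,))
(2, 1, R3, (1, 2))
(2, 2, R3, (1, 2))
(2, 3, R3, (1, 2))
(3, 0, R7, (2,))
(4, 0, R2, (0, 1))
(4, 0, R2, (0, 2))
(5, 0, R1, (0, 1))
(5, 0, R2, (0, 2))
(5, 0, R2, (1, 2))
(6, 0, R2, (0, 2))
(6, 0, R8, (0, 2))
(7, 0, R2, (0, 1))
(7, 3, R6, (0, 2))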